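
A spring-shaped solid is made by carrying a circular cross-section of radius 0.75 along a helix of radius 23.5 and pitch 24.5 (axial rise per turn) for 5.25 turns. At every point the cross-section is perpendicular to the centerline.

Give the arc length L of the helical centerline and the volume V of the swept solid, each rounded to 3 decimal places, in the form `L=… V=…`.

2πR = 2π·23.5 = 147.654855
per-turn = √(147.654855² + 24.5²) = √(21801.9561 + 600.25) = √22402.2061 = 149.673665
L = 5.25 × 149.673665 = 785.786743
V = π·0.75² × L = 1.767146 × 785.786743 = 1388.599797

L=785.787 V=1388.600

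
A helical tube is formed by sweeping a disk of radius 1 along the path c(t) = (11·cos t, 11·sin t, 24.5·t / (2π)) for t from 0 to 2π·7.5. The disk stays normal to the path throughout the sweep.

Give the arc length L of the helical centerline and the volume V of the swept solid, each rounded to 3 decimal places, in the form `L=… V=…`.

L=549.967 V=1727.773

2πR = 2π·11 = 69.115038
per-turn = √(69.115038² + 24.5²) = √(4776.8885 + 600.25) = √5377.1385 = 73.328975
L = 7.5 × 73.328975 = 549.967310
V = π·1² × L = 3.141593 × 549.967310 = 1727.773262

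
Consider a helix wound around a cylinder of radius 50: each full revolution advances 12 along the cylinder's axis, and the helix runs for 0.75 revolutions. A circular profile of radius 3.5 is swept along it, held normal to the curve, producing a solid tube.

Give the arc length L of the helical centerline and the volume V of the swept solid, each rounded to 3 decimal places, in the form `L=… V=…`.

L=235.791 V=9074.312

2πR = 2π·50 = 314.159265
per-turn = √(314.159265² + 12²) = √(98696.0440 + 144) = √98840.0440 = 314.388365
L = 0.75 × 314.388365 = 235.791274
V = π·3.5² × L = 38.484510 × 235.791274 = 9074.311632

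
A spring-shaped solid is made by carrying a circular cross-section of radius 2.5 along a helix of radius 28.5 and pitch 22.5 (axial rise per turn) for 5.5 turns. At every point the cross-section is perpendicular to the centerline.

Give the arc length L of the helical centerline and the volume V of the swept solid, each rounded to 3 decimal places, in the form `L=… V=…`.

L=992.633 V=19490.310

2πR = 2π·28.5 = 179.070781
per-turn = √(179.070781² + 22.5²) = √(32066.3447 + 506.25) = √32572.5947 = 180.478793
L = 5.5 × 180.478793 = 992.633361
V = π·2.5² × L = 19.634954 × 992.633361 = 19490.310469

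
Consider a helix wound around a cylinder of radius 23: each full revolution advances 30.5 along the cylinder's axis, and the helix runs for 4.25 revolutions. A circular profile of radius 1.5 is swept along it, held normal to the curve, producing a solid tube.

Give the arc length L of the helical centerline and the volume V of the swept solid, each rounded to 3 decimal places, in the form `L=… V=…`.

2πR = 2π·23 = 144.513262
per-turn = √(144.513262² + 30.5²) = √(20884.0829 + 930.25) = √21814.3329 = 147.696760
L = 4.25 × 147.696760 = 627.711230
V = π·1.5² × L = 7.068583 × 627.711230 = 4437.029224

L=627.711 V=4437.029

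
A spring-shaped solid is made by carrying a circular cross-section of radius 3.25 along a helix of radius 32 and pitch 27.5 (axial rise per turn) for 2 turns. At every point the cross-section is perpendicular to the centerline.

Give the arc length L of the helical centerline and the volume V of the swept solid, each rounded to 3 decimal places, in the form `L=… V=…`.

L=405.868 V=13467.938

2πR = 2π·32 = 201.061930
per-turn = √(201.061930² + 27.5²) = √(40425.8996 + 756.25) = √41182.1496 = 202.933855
L = 2 × 202.933855 = 405.867711
V = π·3.25² × L = 33.183072 × 405.867711 = 13467.937627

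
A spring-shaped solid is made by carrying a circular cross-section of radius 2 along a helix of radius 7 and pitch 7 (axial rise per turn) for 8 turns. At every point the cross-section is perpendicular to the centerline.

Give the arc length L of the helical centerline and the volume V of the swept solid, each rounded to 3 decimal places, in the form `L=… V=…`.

L=356.287 V=4477.233

2πR = 2π·7 = 43.982297
per-turn = √(43.982297² + 7²) = √(1934.4425 + 49) = √1983.4425 = 44.535856
L = 8 × 44.535856 = 356.286847
V = π·2² × L = 12.566371 × 356.286847 = 4477.232569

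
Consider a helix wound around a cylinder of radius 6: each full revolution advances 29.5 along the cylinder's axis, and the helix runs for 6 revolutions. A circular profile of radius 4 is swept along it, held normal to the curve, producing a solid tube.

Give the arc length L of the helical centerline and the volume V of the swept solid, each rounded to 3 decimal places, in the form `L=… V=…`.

2πR = 2π·6 = 37.699112
per-turn = √(37.699112² + 29.5²) = √(1421.2230 + 870.25) = √2291.4730 = 47.869333
L = 6 × 47.869333 = 287.215997
V = π·4² × L = 50.265482 × 287.215997 = 14437.050683

L=287.216 V=14437.051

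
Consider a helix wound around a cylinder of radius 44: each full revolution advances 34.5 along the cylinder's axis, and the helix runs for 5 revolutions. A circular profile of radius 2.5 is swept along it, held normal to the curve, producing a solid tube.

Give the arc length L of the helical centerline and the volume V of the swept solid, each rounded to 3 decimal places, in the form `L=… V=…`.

L=1393.022 V=27351.933

2πR = 2π·44 = 276.460154
per-turn = √(276.460154² + 34.5²) = √(76430.2165 + 1190.25) = √77620.4665 = 278.604498
L = 5 × 278.604498 = 1393.022492
V = π·2.5² × L = 19.634954 × 1393.022492 = 27351.932661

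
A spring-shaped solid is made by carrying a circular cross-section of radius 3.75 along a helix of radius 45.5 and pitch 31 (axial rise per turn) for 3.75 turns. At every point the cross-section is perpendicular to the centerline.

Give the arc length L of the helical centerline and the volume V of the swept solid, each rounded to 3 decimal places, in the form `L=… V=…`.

L=1078.353 V=47640.171

2πR = 2π·45.5 = 285.884931
per-turn = √(285.884931² + 31²) = √(81730.1940 + 961) = √82691.1940 = 287.560766
L = 3.75 × 287.560766 = 1078.352872
V = π·3.75² × L = 44.178647 × 1078.352872 = 47640.170535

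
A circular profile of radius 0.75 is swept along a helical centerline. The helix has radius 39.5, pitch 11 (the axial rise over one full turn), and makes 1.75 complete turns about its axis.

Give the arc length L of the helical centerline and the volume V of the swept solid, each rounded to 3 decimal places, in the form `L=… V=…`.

L=434.752 V=768.269

2πR = 2π·39.5 = 248.185820
per-turn = √(248.185820² + 11²) = √(61596.2011 + 121) = √61717.2011 = 248.429469
L = 1.75 × 248.429469 = 434.751571
V = π·0.75² × L = 1.767146 × 434.751571 = 768.269442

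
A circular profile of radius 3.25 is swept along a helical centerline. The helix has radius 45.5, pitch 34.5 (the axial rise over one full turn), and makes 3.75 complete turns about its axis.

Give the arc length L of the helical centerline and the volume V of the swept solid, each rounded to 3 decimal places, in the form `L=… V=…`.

L=1079.847 V=35832.629

2πR = 2π·45.5 = 285.884931
per-turn = √(285.884931² + 34.5²) = √(81730.1940 + 1190.25) = √82920.4440 = 287.959101
L = 3.75 × 287.959101 = 1079.846630
V = π·3.25² × L = 33.183072 × 1079.846630 = 35832.628909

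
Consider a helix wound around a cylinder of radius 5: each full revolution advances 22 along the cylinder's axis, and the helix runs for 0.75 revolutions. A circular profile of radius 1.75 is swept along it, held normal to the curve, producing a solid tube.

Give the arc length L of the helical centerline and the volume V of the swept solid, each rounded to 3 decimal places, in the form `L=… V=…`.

2πR = 2π·5 = 31.415927
per-turn = √(31.415927² + 22²) = √(986.9604 + 484) = √1470.9604 = 38.353102
L = 0.75 × 38.353102 = 28.764827
V = π·1.75² × L = 9.621128 × 28.764827 = 276.750064

L=28.765 V=276.750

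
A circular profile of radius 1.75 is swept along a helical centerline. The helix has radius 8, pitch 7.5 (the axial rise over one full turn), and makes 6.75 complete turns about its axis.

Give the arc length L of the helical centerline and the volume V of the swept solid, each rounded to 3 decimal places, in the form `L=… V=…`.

2πR = 2π·8 = 50.265482
per-turn = √(50.265482² + 7.5²) = √(2526.6187 + 56.25) = √2582.8687 = 50.821932
L = 6.75 × 50.821932 = 343.048038
V = π·1.75² × L = 9.621128 × 343.048038 = 3300.508913

L=343.048 V=3300.509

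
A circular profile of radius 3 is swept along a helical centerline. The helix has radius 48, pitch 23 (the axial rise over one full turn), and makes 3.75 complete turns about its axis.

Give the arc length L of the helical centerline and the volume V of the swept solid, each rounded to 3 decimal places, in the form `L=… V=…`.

2πR = 2π·48 = 301.592895
per-turn = √(301.592895² + 23²) = √(90958.2742 + 529) = √91487.2742 = 302.468633
L = 3.75 × 302.468633 = 1134.257375
V = π·3² × L = 28.274334 × 1134.257375 = 32070.371731

L=1134.257 V=32070.372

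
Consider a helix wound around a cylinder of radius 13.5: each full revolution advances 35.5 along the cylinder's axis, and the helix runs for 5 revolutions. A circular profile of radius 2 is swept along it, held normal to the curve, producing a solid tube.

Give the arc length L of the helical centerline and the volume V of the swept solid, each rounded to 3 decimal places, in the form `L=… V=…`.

2πR = 2π·13.5 = 84.823002
per-turn = √(84.823002² + 35.5²) = √(7194.9416 + 1260.25) = √8455.1916 = 91.952116
L = 5 × 91.952116 = 459.760579
V = π·2² × L = 12.566371 × 459.760579 = 5777.521832

L=459.761 V=5777.522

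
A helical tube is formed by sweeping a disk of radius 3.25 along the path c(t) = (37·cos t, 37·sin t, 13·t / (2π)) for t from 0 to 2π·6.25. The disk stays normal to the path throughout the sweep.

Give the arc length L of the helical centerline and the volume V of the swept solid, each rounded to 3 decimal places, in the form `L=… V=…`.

2πR = 2π·37 = 232.477856
per-turn = √(232.477856² + 13²) = √(54045.9537 + 169) = √54214.9537 = 232.841048
L = 6.25 × 232.841048 = 1455.256551
V = π·3.25² × L = 33.183072 × 1455.256551 = 48289.883494

L=1455.257 V=48289.883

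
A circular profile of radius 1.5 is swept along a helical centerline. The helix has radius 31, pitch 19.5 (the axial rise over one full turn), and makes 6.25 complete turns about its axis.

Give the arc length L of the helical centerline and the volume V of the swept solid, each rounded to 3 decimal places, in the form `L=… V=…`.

L=1223.453 V=8648.077

2πR = 2π·31 = 194.778745
per-turn = √(194.778745² + 19.5²) = √(37938.7593 + 380.25) = √38319.0093 = 195.752418
L = 6.25 × 195.752418 = 1223.452615
V = π·1.5² × L = 7.068583 × 1223.452615 = 8648.076932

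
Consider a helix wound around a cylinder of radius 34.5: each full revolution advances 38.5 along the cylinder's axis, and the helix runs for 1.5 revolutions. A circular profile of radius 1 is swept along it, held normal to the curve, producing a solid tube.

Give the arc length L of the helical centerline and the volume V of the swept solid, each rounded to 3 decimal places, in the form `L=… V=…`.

L=330.243 V=1037.490

2πR = 2π·34.5 = 216.769893
per-turn = √(216.769893² + 38.5²) = √(46989.1866 + 1482.25) = √48471.4366 = 220.162296
L = 1.5 × 220.162296 = 330.243444
V = π·1² × L = 3.141593 × 330.243444 = 1037.490377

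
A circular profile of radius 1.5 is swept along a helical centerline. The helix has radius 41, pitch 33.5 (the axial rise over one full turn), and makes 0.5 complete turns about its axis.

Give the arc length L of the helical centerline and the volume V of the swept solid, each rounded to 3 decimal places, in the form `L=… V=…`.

2πR = 2π·41 = 257.610598
per-turn = √(257.610598² + 33.5²) = √(66363.2200 + 1122.25) = √67485.4700 = 259.779657
L = 0.5 × 259.779657 = 129.889828
V = π·1.5² × L = 7.068583 × 129.889828 = 918.137093

L=129.890 V=918.137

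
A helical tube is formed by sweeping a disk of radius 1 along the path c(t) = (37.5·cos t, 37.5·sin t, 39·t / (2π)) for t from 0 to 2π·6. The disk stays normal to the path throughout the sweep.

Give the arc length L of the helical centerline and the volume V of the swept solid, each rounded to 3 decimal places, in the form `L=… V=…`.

2πR = 2π·37.5 = 235.619449
per-turn = √(235.619449² + 39²) = √(55516.5248 + 1521) = √57037.5248 = 238.825302
L = 6 × 238.825302 = 1432.951811
V = π·1² × L = 3.141593 × 1432.951811 = 4501.750881

L=1432.952 V=4501.751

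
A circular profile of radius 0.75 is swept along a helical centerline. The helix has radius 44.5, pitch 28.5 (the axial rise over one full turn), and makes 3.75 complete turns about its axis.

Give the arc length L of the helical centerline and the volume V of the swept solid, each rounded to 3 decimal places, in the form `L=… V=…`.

2πR = 2π·44.5 = 279.601746
per-turn = √(279.601746² + 28.5²) = √(78177.1365 + 812.25) = √78989.3865 = 281.050505
L = 3.75 × 281.050505 = 1053.939394
V = π·0.75² × L = 1.767146 × 1053.939394 = 1862.464646

L=1053.939 V=1862.465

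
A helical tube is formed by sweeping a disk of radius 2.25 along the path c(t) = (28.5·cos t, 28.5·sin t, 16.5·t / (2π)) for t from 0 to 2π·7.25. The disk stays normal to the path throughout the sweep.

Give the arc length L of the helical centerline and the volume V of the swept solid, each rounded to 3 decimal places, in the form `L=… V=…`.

L=1303.763 V=20735.451

2πR = 2π·28.5 = 179.070781
per-turn = √(179.070781² + 16.5²) = √(32066.3447 + 272.25) = √32338.5947 = 179.829349
L = 7.25 × 179.829349 = 1303.762779
V = π·2.25² × L = 15.904313 × 1303.762779 = 20735.451065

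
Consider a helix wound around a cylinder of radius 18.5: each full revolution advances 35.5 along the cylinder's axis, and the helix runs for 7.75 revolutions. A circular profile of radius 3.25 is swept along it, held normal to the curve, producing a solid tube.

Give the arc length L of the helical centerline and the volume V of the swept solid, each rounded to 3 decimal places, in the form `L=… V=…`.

L=941.928 V=31256.051

2πR = 2π·18.5 = 116.238928
per-turn = √(116.238928² + 35.5²) = √(13511.4884 + 1260.25) = √14771.7384 = 121.539041
L = 7.75 × 121.539041 = 941.927566
V = π·3.25² × L = 33.183072 × 941.927566 = 31256.050614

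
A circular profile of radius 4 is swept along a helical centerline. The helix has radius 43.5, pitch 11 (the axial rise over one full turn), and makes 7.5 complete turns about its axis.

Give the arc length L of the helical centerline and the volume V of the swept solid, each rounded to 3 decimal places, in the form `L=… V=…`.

L=2051.549 V=103122.084

2πR = 2π·43.5 = 273.318561
per-turn = √(273.318561² + 11²) = √(74703.0357 + 121) = √74824.0357 = 273.539825
L = 7.5 × 273.539825 = 2051.548685
V = π·4² × L = 50.265482 × 2051.548685 = 103122.084459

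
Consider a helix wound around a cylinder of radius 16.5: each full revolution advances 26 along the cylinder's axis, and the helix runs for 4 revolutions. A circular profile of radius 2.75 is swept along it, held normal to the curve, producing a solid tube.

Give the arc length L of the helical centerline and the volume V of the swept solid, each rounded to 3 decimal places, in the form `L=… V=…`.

L=427.532 V=10157.442

2πR = 2π·16.5 = 103.672558
per-turn = √(103.672558² + 26²) = √(10747.9992 + 676) = √11423.9992 = 106.883110
L = 4 × 106.883110 = 427.532440
V = π·2.75² × L = 23.758294 × 427.532440 = 10157.441589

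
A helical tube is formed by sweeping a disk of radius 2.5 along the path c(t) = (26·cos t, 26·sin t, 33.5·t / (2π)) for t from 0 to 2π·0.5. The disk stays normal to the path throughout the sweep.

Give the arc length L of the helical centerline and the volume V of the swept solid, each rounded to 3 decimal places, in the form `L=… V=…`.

L=83.381 V=1637.185

2πR = 2π·26 = 163.362818
per-turn = √(163.362818² + 33.5²) = √(26687.4103 + 1122.25) = √27809.6603 = 166.762287
L = 0.5 × 166.762287 = 83.381143
V = π·2.5² × L = 19.634954 × 83.381143 = 1637.184922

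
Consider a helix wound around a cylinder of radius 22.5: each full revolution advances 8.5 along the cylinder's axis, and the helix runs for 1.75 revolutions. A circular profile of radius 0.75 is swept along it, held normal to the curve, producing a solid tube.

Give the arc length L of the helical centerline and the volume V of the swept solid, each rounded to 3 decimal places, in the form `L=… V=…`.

2πR = 2π·22.5 = 141.371669
per-turn = √(141.371669² + 8.5²) = √(19985.9489 + 72.25) = √20058.1989 = 141.626971
L = 1.75 × 141.626971 = 247.847199
V = π·0.75² × L = 1.767146 × 247.847199 = 437.982154

L=247.847 V=437.982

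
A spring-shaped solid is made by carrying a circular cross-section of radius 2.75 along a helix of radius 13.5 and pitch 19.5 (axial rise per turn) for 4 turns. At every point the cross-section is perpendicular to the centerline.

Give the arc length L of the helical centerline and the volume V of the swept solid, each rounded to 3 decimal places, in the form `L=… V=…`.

2πR = 2π·13.5 = 84.823002
per-turn = √(84.823002² + 19.5²) = √(7194.9416 + 380.25) = √7575.1916 = 87.035577
L = 4 × 87.035577 = 348.142307
V = π·2.75² × L = 23.758294 × 348.142307 = 8271.267431

L=348.142 V=8271.267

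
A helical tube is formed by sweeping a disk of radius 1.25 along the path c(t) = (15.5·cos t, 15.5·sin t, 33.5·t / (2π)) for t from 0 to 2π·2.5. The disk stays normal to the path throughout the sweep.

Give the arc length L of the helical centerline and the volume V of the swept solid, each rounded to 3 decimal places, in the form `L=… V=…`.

L=257.475 V=1263.877

2πR = 2π·15.5 = 97.389372
per-turn = √(97.389372² + 33.5²) = √(9484.6898 + 1122.25) = √10606.9398 = 102.989999
L = 2.5 × 102.989999 = 257.474997
V = π·1.25² × L = 4.908739 × 257.474997 = 1263.877435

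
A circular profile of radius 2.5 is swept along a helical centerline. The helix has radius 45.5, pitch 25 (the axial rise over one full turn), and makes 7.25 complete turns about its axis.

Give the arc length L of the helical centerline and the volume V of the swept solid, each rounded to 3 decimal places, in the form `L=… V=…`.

L=2080.576 V=40852.007

2πR = 2π·45.5 = 285.884931
per-turn = √(285.884931² + 25²) = √(81730.1940 + 625) = √82355.1940 = 286.975947
L = 7.25 × 286.975947 = 2080.575614
V = π·2.5² × L = 19.634954 × 2080.575614 = 40852.006658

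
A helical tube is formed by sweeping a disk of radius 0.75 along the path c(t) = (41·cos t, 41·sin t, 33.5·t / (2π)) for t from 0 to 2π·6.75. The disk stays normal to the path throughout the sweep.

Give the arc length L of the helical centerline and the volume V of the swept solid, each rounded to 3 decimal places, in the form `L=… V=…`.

L=1753.513 V=3098.713

2πR = 2π·41 = 257.610598
per-turn = √(257.610598² + 33.5²) = √(66363.2200 + 1122.25) = √67485.4700 = 259.779657
L = 6.75 × 259.779657 = 1753.512682
V = π·0.75² × L = 1.767146 × 1753.512682 = 3098.712690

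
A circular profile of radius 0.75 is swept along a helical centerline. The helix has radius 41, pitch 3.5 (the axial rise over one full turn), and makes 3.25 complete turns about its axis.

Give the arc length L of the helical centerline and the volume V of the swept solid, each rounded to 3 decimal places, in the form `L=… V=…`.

L=837.312 V=1479.652

2πR = 2π·41 = 257.610598
per-turn = √(257.610598² + 3.5²) = √(66363.2200 + 12.25) = √66375.4700 = 257.634373
L = 3.25 × 257.634373 = 837.311711
V = π·0.75² × L = 1.767146 × 837.311711 = 1479.651930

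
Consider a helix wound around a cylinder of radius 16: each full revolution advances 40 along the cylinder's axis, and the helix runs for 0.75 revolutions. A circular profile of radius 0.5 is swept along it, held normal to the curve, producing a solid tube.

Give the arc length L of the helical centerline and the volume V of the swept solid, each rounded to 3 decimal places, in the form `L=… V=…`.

2πR = 2π·16 = 100.530965
per-turn = √(100.530965² + 40²) = √(10106.4749 + 1600) = √11706.4749 = 108.196464
L = 0.75 × 108.196464 = 81.147348
V = π·0.5² × L = 0.785398 × 81.147348 = 63.732978

L=81.147 V=63.733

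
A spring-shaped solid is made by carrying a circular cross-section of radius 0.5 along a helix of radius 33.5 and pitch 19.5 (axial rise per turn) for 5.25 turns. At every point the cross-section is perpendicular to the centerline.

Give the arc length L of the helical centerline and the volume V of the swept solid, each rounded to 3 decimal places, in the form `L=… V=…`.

2πR = 2π·33.5 = 210.486708
per-turn = √(210.486708² + 19.5²) = √(44304.6542 + 380.25) = √44684.9042 = 211.388042
L = 5.25 × 211.388042 = 1109.787219
V = π·0.5² × L = 0.785398 × 1109.787219 = 871.624843

L=1109.787 V=871.625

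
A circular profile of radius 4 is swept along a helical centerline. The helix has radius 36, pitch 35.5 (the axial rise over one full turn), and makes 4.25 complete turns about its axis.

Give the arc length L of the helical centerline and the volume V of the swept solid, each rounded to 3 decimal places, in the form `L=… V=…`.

2πR = 2π·36 = 226.194671
per-turn = √(226.194671² + 35.5²) = √(51164.0292 + 1260.25) = √52424.2792 = 228.963489
L = 4.25 × 228.963489 = 973.094828
V = π·4² × L = 50.265482 × 973.094828 = 48913.080982

L=973.095 V=48913.081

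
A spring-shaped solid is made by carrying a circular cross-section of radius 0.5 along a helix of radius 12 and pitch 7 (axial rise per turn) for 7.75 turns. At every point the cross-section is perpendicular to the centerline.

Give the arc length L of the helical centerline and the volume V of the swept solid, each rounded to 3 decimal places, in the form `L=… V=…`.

L=586.849 V=460.910

2πR = 2π·12 = 75.398224
per-turn = √(75.398224² + 7²) = √(5684.8921 + 49) = √5733.8921 = 75.722468
L = 7.75 × 75.722468 = 586.849126
V = π·0.5² × L = 0.785398 × 586.849126 = 460.910226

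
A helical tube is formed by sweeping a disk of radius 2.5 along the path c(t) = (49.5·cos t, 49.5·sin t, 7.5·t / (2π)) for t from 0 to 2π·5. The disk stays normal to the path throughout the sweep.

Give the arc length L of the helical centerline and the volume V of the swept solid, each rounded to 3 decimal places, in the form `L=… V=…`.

L=1555.540 V=30542.965

2πR = 2π·49.5 = 311.017673
per-turn = √(311.017673² + 7.5²) = √(96731.9927 + 56.25) = √96788.2427 = 311.108089
L = 5 × 311.108089 = 1555.540443
V = π·2.5² × L = 19.634954 × 1555.540443 = 30542.965167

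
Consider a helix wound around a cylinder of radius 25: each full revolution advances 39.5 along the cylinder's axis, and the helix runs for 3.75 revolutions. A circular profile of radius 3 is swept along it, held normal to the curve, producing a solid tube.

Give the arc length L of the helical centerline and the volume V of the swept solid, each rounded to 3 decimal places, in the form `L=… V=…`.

L=607.387 V=17173.470

2πR = 2π·25 = 157.079633
per-turn = √(157.079633² + 39.5²) = √(24674.0110 + 1560.25) = √26234.2610 = 161.969939
L = 3.75 × 161.969939 = 607.387270
V = π·3² × L = 28.274334 × 607.387270 = 17173.470458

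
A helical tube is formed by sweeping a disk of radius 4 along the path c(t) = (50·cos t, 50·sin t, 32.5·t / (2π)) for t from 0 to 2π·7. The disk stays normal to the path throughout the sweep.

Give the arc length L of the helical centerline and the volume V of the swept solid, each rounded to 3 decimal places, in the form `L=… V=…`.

2πR = 2π·50 = 314.159265
per-turn = √(314.159265² + 32.5²) = √(98696.0440 + 1056.25) = √99752.2940 = 315.835866
L = 7 × 315.835866 = 2210.851059
V = π·4² × L = 50.265482 × 2210.851059 = 111129.495139

L=2210.851 V=111129.495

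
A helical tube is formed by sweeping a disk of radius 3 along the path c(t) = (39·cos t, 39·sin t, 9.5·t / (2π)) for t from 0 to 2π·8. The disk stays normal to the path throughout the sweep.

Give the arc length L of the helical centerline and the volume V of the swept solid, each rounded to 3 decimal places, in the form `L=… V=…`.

2πR = 2π·39 = 245.044227
per-turn = √(245.044227² + 9.5²) = √(60046.6732 + 90.25) = √60136.9232 = 245.228308
L = 8 × 245.228308 = 1961.826466
V = π·3² × L = 28.274334 × 1961.826466 = 55469.336523

L=1961.826 V=55469.337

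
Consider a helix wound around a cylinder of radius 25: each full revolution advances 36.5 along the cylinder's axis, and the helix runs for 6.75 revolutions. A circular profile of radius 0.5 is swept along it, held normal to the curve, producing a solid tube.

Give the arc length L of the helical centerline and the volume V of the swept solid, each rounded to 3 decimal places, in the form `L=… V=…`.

2πR = 2π·25 = 157.079633
per-turn = √(157.079633² + 36.5²) = √(24674.0110 + 1332.25) = √26006.2610 = 161.264568
L = 6.75 × 161.264568 = 1088.535836
V = π·0.5² × L = 0.785398 × 1088.535836 = 854.934047

L=1088.536 V=854.934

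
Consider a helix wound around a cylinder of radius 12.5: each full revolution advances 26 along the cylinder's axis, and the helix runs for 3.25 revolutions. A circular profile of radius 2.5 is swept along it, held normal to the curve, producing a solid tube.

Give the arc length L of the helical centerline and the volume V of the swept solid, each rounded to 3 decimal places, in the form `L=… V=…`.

2πR = 2π·12.5 = 78.539816
per-turn = √(78.539816² + 26²) = √(6168.5028 + 676) = √6844.5028 = 82.731510
L = 3.25 × 82.731510 = 268.877408
V = π·2.5² × L = 19.634954 × 268.877408 = 5279.395552

L=268.877 V=5279.396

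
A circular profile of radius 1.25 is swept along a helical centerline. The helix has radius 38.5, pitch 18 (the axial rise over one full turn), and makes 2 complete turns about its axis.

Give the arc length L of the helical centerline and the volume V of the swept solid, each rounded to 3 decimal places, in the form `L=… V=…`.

2πR = 2π·38.5 = 241.902634
per-turn = √(241.902634² + 18²) = √(58516.8845 + 324) = √58840.8845 = 242.571401
L = 2 × 242.571401 = 485.142802
V = π·1.25² × L = 4.908739 × 485.142802 = 2381.439159

L=485.143 V=2381.439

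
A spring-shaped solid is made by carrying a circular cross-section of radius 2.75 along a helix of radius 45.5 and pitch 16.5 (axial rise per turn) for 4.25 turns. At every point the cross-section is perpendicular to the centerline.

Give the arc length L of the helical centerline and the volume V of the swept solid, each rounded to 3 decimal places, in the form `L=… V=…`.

2πR = 2π·45.5 = 285.884931
per-turn = √(285.884931² + 16.5²) = √(81730.1940 + 272.25) = √82002.4440 = 286.360689
L = 4.25 × 286.360689 = 1217.032927
V = π·2.75² × L = 23.758294 × 1217.032927 = 28914.626628

L=1217.033 V=28914.627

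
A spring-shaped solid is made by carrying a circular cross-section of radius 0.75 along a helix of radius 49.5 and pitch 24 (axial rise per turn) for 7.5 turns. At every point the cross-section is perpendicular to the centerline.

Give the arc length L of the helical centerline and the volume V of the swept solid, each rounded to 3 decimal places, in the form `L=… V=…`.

L=2339.567 V=4134.356

2πR = 2π·49.5 = 311.017673
per-turn = √(311.017673² + 24²) = √(96731.9927 + 576) = √97307.9927 = 311.942291
L = 7.5 × 311.942291 = 2339.567180
V = π·0.75² × L = 1.767146 × 2339.567180 = 4134.356475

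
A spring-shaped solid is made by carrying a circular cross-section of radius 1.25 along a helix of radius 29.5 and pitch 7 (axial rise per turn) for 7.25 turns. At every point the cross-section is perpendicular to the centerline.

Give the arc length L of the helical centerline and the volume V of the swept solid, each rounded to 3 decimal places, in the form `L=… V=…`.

2πR = 2π·29.5 = 185.353967
per-turn = √(185.353967² + 7²) = √(34356.0929 + 49) = √34405.0929 = 185.486099
L = 7.25 × 185.486099 = 1344.774218
V = π·1.25² × L = 4.908739 × 1344.774218 = 6601.145005

L=1344.774 V=6601.145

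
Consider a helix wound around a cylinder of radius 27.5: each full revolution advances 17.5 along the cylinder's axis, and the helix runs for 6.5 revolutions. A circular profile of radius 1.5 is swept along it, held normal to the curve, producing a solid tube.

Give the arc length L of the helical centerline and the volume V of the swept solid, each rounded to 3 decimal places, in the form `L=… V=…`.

2πR = 2π·27.5 = 172.787596
per-turn = √(172.787596² + 17.5²) = √(29855.5533 + 306.25) = √30161.8033 = 173.671539
L = 6.5 × 173.671539 = 1128.865001
V = π·1.5² × L = 7.068583 × 1128.865001 = 7979.476485

L=1128.865 V=7979.476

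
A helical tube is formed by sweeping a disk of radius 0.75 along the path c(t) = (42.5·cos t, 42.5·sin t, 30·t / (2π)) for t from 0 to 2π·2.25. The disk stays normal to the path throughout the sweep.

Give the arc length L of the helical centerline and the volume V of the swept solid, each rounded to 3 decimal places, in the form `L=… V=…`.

2πR = 2π·42.5 = 267.035376
per-turn = √(267.035376² + 30²) = √(71307.8918 + 900) = √72207.8918 = 268.715262
L = 2.25 × 268.715262 = 604.609339
V = π·0.75² × L = 1.767146 × 604.609339 = 1068.432894

L=604.609 V=1068.433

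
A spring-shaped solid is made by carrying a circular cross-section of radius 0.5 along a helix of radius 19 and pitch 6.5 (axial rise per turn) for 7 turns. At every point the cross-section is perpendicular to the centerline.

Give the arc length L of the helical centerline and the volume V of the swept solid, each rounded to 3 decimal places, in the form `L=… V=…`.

2πR = 2π·19 = 119.380521
per-turn = √(119.380521² + 6.5²) = √(14251.7088 + 42.25) = √14293.9588 = 119.557345
L = 7 × 119.557345 = 836.901415
V = π·0.5² × L = 0.785398 × 836.901415 = 657.300835

L=836.901 V=657.301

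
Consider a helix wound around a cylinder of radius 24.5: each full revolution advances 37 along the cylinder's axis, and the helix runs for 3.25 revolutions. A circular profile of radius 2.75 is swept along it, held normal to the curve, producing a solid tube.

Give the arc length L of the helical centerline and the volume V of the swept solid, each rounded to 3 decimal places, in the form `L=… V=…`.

2πR = 2π·24.5 = 153.938040
per-turn = √(153.938040² + 37²) = √(23696.9202 + 1369) = √25065.9202 = 158.322204
L = 3.25 × 158.322204 = 514.547162
V = π·2.75² × L = 23.758294 × 514.547162 = 12224.762976

L=514.547 V=12224.763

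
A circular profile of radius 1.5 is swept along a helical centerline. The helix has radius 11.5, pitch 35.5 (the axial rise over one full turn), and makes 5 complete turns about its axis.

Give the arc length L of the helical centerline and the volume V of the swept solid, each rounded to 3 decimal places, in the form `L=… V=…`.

L=402.532 V=2845.329

2πR = 2π·11.5 = 72.256631
per-turn = √(72.256631² + 35.5²) = √(5221.0207 + 1260.25) = √6481.2707 = 80.506340
L = 5 × 80.506340 = 402.531698
V = π·1.5² × L = 7.068583 × 402.531698 = 2845.328910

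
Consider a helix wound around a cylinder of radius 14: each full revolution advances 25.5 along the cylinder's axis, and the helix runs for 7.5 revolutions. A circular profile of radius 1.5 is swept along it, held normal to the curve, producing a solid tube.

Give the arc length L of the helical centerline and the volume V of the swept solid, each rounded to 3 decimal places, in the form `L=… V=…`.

2πR = 2π·14 = 87.964594
per-turn = √(87.964594² + 25.5²) = √(7737.7699 + 650.25) = √8388.0199 = 91.586134
L = 7.5 × 91.586134 = 686.896001
V = π·1.5² × L = 7.068583 × 686.896001 = 4855.381721

L=686.896 V=4855.382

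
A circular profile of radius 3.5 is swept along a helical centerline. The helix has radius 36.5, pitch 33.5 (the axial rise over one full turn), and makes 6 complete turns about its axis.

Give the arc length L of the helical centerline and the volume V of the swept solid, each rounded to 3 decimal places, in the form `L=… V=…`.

L=1390.621 V=53517.349

2πR = 2π·36.5 = 229.336264
per-turn = √(229.336264² + 33.5²) = √(52595.1219 + 1122.25) = √53717.3719 = 231.770084
L = 6 × 231.770084 = 1390.620504
V = π·3.5² × L = 38.484510 × 1390.620504 = 53517.348709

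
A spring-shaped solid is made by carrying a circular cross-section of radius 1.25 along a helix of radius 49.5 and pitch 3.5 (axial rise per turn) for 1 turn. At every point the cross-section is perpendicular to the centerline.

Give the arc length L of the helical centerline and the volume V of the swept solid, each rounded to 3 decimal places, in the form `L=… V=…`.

L=311.037 V=1526.801

2πR = 2π·49.5 = 311.017673
per-turn = √(311.017673² + 3.5²) = √(96731.9927 + 12.25) = √96744.2427 = 311.037365
L = 1 × 311.037365 = 311.037365
V = π·1.25² × L = 4.908739 × 311.037365 = 1526.801098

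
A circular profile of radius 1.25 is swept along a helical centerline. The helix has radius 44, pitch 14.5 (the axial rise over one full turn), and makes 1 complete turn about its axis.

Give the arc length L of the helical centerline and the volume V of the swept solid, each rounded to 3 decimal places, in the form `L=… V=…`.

L=276.840 V=1358.936

2πR = 2π·44 = 276.460154
per-turn = √(276.460154² + 14.5²) = √(76430.2165 + 210.25) = √76640.4665 = 276.840146
L = 1 × 276.840146 = 276.840146
V = π·1.25² × L = 4.908739 × 276.840146 = 1358.935889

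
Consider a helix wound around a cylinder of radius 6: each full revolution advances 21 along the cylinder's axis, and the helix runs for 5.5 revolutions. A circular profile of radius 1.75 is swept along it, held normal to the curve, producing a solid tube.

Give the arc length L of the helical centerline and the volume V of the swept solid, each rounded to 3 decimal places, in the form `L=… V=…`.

2πR = 2π·6 = 37.699112
per-turn = √(37.699112² + 21²) = √(1421.2230 + 441) = √1862.2230 = 43.153482
L = 5.5 × 43.153482 = 237.344153
V = π·1.75² × L = 9.621128 × 237.344153 = 2283.518354

L=237.344 V=2283.518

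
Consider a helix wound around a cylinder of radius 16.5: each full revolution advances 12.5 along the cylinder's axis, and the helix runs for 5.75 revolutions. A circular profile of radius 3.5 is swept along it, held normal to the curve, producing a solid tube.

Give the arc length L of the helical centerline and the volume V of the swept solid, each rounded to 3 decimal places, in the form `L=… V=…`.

2πR = 2π·16.5 = 103.672558
per-turn = √(103.672558² + 12.5²) = √(10747.9992 + 156.25) = √10904.2492 = 104.423413
L = 5.75 × 104.423413 = 600.434625
V = π·3.5² × L = 38.484510 × 600.434625 = 23107.432335

L=600.435 V=23107.432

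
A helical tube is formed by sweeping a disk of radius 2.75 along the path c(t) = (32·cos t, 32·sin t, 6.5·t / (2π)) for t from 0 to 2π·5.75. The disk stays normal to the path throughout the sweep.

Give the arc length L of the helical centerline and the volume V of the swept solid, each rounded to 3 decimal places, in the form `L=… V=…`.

L=1156.710 V=27481.459

2πR = 2π·32 = 201.061930
per-turn = √(201.061930² + 6.5²) = √(40425.8996 + 42.25) = √40468.1496 = 201.166970
L = 5.75 × 201.166970 = 1156.710075
V = π·2.75² × L = 23.758294 × 1156.710075 = 27481.458541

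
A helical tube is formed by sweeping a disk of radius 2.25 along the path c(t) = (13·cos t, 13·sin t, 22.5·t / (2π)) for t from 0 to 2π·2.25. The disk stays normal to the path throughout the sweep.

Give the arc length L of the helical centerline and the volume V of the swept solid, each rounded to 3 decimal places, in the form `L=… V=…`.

L=190.628 V=3031.812

2πR = 2π·13 = 81.681409
per-turn = √(81.681409² + 22.5²) = √(6671.8526 + 506.25) = √7178.1026 = 84.723684
L = 2.25 × 84.723684 = 190.628288
V = π·2.25² × L = 15.904313 × 190.628288 = 3031.811927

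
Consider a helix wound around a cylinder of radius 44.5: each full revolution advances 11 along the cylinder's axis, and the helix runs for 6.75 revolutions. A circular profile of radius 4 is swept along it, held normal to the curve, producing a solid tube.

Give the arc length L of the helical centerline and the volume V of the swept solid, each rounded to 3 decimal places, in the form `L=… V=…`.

L=1888.772 V=94940.025

2πR = 2π·44.5 = 279.601746
per-turn = √(279.601746² + 11²) = √(78177.1365 + 121) = √78298.1365 = 279.818042
L = 6.75 × 279.818042 = 1888.771781
V = π·4² × L = 50.265482 × 1888.771781 = 94940.024848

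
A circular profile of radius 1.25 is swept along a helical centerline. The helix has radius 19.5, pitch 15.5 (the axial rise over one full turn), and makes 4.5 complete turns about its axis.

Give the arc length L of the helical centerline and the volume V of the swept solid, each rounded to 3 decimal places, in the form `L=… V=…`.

L=555.744 V=2728.002

2πR = 2π·19.5 = 122.522113
per-turn = √(122.522113² + 15.5²) = √(15011.6683 + 240.25) = √15251.9183 = 123.498657
L = 4.5 × 123.498657 = 555.743957
V = π·1.25² × L = 4.908739 × 555.743957 = 2728.001768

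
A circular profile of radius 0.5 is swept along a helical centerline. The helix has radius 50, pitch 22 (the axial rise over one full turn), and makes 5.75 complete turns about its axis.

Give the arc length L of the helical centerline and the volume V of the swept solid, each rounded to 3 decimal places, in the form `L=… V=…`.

L=1810.840 V=1422.230

2πR = 2π·50 = 314.159265
per-turn = √(314.159265² + 22²) = √(98696.0440 + 484) = √99180.0440 = 314.928633
L = 5.75 × 314.928633 = 1810.839641
V = π·0.5² × L = 0.785398 × 1810.839641 = 1422.230128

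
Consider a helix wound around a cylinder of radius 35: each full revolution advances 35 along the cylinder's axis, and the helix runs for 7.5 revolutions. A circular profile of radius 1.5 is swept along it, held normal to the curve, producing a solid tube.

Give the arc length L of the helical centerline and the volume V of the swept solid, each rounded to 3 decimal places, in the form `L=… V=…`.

2πR = 2π·35 = 219.911486
per-turn = √(219.911486² + 35²) = √(48361.0616 + 1225) = √49586.0616 = 222.679280
L = 7.5 × 222.679280 = 1670.094597
V = π·1.5² × L = 7.068583 × 1670.094597 = 11805.203063

L=1670.095 V=11805.203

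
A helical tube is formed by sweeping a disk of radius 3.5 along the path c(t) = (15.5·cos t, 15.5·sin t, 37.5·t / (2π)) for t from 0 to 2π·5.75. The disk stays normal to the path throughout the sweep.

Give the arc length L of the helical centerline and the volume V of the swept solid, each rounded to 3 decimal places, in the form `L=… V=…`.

2πR = 2π·15.5 = 97.389372
per-turn = √(97.389372² + 37.5²) = √(9484.6898 + 1406.25) = √10890.9398 = 104.359666
L = 5.75 × 104.359666 = 600.068078
V = π·3.5² × L = 38.484510 × 600.068078 = 23093.325948

L=600.068 V=23093.326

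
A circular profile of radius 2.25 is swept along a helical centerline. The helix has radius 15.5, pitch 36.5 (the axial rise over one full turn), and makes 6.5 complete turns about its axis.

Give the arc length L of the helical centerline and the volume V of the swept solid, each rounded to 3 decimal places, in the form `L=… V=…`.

2πR = 2π·15.5 = 97.389372
per-turn = √(97.389372² + 36.5²) = √(9484.6898 + 1332.25) = √10816.9398 = 104.004518
L = 6.5 × 104.004518 = 676.029369
V = π·2.25² × L = 15.904313 × 676.029369 = 10751.782553

L=676.029 V=10751.783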